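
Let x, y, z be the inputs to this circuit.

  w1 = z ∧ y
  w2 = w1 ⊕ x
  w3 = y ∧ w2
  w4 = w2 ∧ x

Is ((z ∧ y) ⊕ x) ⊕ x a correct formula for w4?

w1 = z ∧ y
w2 = w1 ⊕ x = (z ∧ y) ⊕ x
w4 = w2 ∧ x = ((z ∧ y) ⊕ x) ∧ x
At x=0, y=1, z=1: circuit gives 0, formula gives 1.

No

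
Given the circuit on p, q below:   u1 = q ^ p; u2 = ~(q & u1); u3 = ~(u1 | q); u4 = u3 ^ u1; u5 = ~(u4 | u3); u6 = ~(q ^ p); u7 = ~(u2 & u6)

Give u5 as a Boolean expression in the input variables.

u1 = q ^ p
u3 = ~(u1 | q) = ~((q ^ p) | q)
u4 = u3 ^ u1 = (~((q ^ p) | q)) ^ (q ^ p)
u5 = ~(u4 | u3) = ~(((~((q ^ p) | q)) ^ (q ^ p)) | (~((q ^ p) | q)))

~(((~((q ^ p) | q)) ^ (q ^ p)) | (~((q ^ p) | q)))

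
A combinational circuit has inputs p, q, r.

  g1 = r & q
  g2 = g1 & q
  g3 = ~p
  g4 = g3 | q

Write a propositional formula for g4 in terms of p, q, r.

g3 = ~p
g4 = g3 | q = ~p | q

~p | q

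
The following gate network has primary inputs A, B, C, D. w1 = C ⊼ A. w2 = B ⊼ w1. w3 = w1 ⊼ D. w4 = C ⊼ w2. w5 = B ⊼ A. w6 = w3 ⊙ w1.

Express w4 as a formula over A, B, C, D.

C ⊼ (B ⊼ (C ⊼ A))

w1 = C ⊼ A
w2 = B ⊼ w1 = B ⊼ (C ⊼ A)
w4 = C ⊼ w2 = C ⊼ (B ⊼ (C ⊼ A))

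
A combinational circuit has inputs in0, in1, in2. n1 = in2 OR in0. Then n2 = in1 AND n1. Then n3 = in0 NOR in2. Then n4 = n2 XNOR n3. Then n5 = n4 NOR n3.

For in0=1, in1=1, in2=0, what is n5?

1

n1 = 0 OR 1 = 1
n2 = 1 AND 1 = 1
n3 = 1 NOR 0 = 0
n4 = 1 XNOR 0 = 0
n5 = 0 NOR 0 = 1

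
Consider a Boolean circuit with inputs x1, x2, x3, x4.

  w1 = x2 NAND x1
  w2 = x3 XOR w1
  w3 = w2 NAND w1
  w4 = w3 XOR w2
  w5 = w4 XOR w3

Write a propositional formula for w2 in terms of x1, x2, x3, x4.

x3 XOR (x2 NAND x1)

w1 = x2 NAND x1
w2 = x3 XOR w1 = x3 XOR (x2 NAND x1)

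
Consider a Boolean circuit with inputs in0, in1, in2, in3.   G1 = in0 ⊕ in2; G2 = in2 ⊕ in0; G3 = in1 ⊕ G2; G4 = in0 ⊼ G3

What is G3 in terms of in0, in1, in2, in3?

in1 ⊕ (in2 ⊕ in0)

G2 = in2 ⊕ in0
G3 = in1 ⊕ G2 = in1 ⊕ (in2 ⊕ in0)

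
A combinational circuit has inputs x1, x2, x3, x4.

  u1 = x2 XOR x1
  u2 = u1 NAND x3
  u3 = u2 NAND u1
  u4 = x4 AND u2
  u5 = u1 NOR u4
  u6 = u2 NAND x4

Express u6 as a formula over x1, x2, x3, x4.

((x2 XOR x1) NAND x3) NAND x4

u1 = x2 XOR x1
u2 = u1 NAND x3 = (x2 XOR x1) NAND x3
u6 = u2 NAND x4 = ((x2 XOR x1) NAND x3) NAND x4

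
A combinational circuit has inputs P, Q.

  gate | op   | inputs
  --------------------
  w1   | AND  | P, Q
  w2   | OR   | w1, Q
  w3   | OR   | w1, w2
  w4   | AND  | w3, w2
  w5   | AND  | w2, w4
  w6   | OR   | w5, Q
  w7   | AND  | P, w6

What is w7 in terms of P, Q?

P AND ((((P AND Q) OR Q) AND (((P AND Q) OR ((P AND Q) OR Q)) AND ((P AND Q) OR Q))) OR Q)

w1 = P AND Q
w2 = w1 OR Q = (P AND Q) OR Q
w3 = w1 OR w2 = (P AND Q) OR ((P AND Q) OR Q)
w4 = w3 AND w2 = ((P AND Q) OR ((P AND Q) OR Q)) AND ((P AND Q) OR Q)
w5 = w2 AND w4 = ((P AND Q) OR Q) AND (((P AND Q) OR ((P AND Q) OR Q)) AND ((P AND Q) OR Q))
w6 = w5 OR Q = (((P AND Q) OR Q) AND (((P AND Q) OR ((P AND Q) OR Q)) AND ((P AND Q) OR Q))) OR Q
w7 = P AND w6 = P AND ((((P AND Q) OR Q) AND (((P AND Q) OR ((P AND Q) OR Q)) AND ((P AND Q) OR Q))) OR Q)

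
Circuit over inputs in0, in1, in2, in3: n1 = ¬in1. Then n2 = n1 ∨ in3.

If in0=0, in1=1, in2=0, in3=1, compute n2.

1

n1 = ¬1 = 0
n2 = 0 ∨ 1 = 1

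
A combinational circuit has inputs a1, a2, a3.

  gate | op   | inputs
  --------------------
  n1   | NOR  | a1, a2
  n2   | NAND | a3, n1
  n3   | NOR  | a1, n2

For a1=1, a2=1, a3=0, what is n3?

0

n1 = 1 NOR 1 = 0
n2 = 0 NAND 0 = 1
n3 = 1 NOR 1 = 0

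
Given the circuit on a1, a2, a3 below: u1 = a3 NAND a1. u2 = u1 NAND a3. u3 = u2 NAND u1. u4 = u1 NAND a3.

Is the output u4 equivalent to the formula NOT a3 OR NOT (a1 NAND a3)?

u1 = a3 NAND a1
u4 = u1 NAND a3 = (a3 NAND a1) NAND a3
At a1=0, a2=0, a3=1: circuit gives 0, formula gives 0.
At a1=0, a2=0, a3=0: circuit gives 1, formula gives 1.
Agrees on all 8 inputs.

Yes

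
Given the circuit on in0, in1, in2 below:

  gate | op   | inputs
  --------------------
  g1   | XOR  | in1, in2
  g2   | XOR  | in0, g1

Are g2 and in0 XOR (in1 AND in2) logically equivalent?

g1 = in1 XOR in2
g2 = in0 XOR g1 = in0 XOR (in1 XOR in2)
At in0=0, in1=0, in2=1: circuit gives 1, formula gives 0.

No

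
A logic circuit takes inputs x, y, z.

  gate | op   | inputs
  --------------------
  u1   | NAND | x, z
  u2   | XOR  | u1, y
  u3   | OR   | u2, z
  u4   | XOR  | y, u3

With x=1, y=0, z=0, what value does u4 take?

u1 = 1 NAND 0 = 1
u2 = 1 XOR 0 = 1
u3 = 1 OR 0 = 1
u4 = 0 XOR 1 = 1

1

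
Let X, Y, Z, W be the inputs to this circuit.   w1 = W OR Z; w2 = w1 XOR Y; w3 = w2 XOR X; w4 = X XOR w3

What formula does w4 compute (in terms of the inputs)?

w1 = W OR Z
w2 = w1 XOR Y = (W OR Z) XOR Y
w3 = w2 XOR X = ((W OR Z) XOR Y) XOR X
w4 = X XOR w3 = X XOR (((W OR Z) XOR Y) XOR X)

X XOR (((W OR Z) XOR Y) XOR X)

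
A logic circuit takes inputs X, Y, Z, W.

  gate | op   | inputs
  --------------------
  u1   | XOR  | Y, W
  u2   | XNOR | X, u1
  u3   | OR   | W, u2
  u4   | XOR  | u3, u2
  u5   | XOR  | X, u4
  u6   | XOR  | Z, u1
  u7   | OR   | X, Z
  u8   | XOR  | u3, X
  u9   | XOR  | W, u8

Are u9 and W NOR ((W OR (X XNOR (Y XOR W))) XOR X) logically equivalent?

u1 = Y XOR W
u2 = X XNOR u1 = X XNOR (Y XOR W)
u3 = W OR u2 = W OR (X XNOR (Y XOR W))
u8 = u3 XOR X = (W OR (X XNOR (Y XOR W))) XOR X
u9 = W XOR u8 = W XOR ((W OR (X XNOR (Y XOR W))) XOR X)
At X=0, Y=0, Z=0, W=0: circuit gives 1, formula gives 0.

No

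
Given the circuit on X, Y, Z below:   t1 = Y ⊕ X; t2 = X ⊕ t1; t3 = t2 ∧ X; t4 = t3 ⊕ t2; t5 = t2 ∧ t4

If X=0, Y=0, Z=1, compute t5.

0

t1 = 0 ⊕ 0 = 0
t2 = 0 ⊕ 0 = 0
t3 = 0 ∧ 0 = 0
t4 = 0 ⊕ 0 = 0
t5 = 0 ∧ 0 = 0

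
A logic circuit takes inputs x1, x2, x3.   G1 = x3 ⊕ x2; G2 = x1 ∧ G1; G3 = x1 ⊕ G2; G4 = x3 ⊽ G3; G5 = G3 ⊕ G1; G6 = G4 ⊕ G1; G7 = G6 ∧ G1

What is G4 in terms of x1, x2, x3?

x3 ⊽ (x1 ⊕ (x1 ∧ (x3 ⊕ x2)))

G1 = x3 ⊕ x2
G2 = x1 ∧ G1 = x1 ∧ (x3 ⊕ x2)
G3 = x1 ⊕ G2 = x1 ⊕ (x1 ∧ (x3 ⊕ x2))
G4 = x3 ⊽ G3 = x3 ⊽ (x1 ⊕ (x1 ∧ (x3 ⊕ x2)))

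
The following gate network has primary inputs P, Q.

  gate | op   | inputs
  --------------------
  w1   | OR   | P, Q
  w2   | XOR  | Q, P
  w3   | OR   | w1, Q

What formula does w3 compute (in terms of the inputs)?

(P OR Q) OR Q

w1 = P OR Q
w3 = w1 OR Q = (P OR Q) OR Q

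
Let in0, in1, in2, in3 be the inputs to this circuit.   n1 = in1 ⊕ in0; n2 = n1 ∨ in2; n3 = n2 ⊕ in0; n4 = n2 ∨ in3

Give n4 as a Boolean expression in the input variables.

((in1 ⊕ in0) ∨ in2) ∨ in3

n1 = in1 ⊕ in0
n2 = n1 ∨ in2 = (in1 ⊕ in0) ∨ in2
n4 = n2 ∨ in3 = ((in1 ⊕ in0) ∨ in2) ∨ in3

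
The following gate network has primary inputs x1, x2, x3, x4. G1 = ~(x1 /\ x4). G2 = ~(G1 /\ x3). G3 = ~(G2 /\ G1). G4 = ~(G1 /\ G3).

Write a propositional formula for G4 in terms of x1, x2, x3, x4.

G1 = ~(x1 /\ x4)
G2 = ~(G1 /\ x3) = ~((~(x1 /\ x4)) /\ x3)
G3 = ~(G2 /\ G1) = ~((~((~(x1 /\ x4)) /\ x3)) /\ (~(x1 /\ x4)))
G4 = ~(G1 /\ G3) = ~((~(x1 /\ x4)) /\ (~((~((~(x1 /\ x4)) /\ x3)) /\ (~(x1 /\ x4)))))

~((~(x1 /\ x4)) /\ (~((~((~(x1 /\ x4)) /\ x3)) /\ (~(x1 /\ x4)))))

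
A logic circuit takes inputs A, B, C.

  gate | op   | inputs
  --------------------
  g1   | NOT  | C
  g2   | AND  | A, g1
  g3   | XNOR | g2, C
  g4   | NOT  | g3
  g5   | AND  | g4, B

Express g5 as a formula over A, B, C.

g1 = NOT C
g2 = A AND g1 = A AND NOT C
g3 = g2 XNOR C = (A AND NOT C) XNOR C
g4 = NOT g3 = NOT ((A AND NOT C) XNOR C)
g5 = g4 AND B = NOT ((A AND NOT C) XNOR C) AND B

NOT ((A AND NOT C) XNOR C) AND B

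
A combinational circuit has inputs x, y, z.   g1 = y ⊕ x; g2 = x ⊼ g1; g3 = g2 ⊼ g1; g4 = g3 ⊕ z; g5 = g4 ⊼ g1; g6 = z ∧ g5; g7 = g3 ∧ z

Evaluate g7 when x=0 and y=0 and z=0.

0

g1 = 0 ⊕ 0 = 0
g2 = 0 ⊼ 0 = 1
g3 = 1 ⊼ 0 = 1
g7 = 1 ∧ 0 = 0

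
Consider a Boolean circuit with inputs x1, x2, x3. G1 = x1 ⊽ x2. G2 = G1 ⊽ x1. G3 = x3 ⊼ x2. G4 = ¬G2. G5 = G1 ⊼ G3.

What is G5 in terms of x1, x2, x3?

(x1 ⊽ x2) ⊼ (x3 ⊼ x2)

G1 = x1 ⊽ x2
G3 = x3 ⊼ x2
G5 = G1 ⊼ G3 = (x1 ⊽ x2) ⊼ (x3 ⊼ x2)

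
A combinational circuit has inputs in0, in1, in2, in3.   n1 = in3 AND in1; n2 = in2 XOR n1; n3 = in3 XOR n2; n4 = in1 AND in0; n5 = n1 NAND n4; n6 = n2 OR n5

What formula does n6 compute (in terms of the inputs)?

n1 = in3 AND in1
n2 = in2 XOR n1 = in2 XOR (in3 AND in1)
n4 = in1 AND in0
n5 = n1 NAND n4 = (in3 AND in1) NAND (in1 AND in0)
n6 = n2 OR n5 = (in2 XOR (in3 AND in1)) OR ((in3 AND in1) NAND (in1 AND in0))

(in2 XOR (in3 AND in1)) OR ((in3 AND in1) NAND (in1 AND in0))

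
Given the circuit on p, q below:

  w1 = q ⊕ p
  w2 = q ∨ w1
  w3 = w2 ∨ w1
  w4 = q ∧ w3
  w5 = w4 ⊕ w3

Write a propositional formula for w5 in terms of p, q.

(q ∧ ((q ∨ (q ⊕ p)) ∨ (q ⊕ p))) ⊕ ((q ∨ (q ⊕ p)) ∨ (q ⊕ p))

w1 = q ⊕ p
w2 = q ∨ w1 = q ∨ (q ⊕ p)
w3 = w2 ∨ w1 = (q ∨ (q ⊕ p)) ∨ (q ⊕ p)
w4 = q ∧ w3 = q ∧ ((q ∨ (q ⊕ p)) ∨ (q ⊕ p))
w5 = w4 ⊕ w3 = (q ∧ ((q ∨ (q ⊕ p)) ∨ (q ⊕ p))) ⊕ ((q ∨ (q ⊕ p)) ∨ (q ⊕ p))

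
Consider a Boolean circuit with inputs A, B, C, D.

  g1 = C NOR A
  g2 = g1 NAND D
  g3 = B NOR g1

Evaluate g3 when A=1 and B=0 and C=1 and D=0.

g1 = 1 NOR 1 = 0
g3 = 0 NOR 0 = 1

1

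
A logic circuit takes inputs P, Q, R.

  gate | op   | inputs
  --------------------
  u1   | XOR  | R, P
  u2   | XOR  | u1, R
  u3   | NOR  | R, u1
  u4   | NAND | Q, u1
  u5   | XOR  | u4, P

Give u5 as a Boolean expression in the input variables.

(Q NAND (R XOR P)) XOR P

u1 = R XOR P
u4 = Q NAND u1 = Q NAND (R XOR P)
u5 = u4 XOR P = (Q NAND (R XOR P)) XOR P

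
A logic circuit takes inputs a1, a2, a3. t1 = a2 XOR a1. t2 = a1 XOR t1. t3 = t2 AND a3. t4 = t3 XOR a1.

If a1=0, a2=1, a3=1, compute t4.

t1 = 1 XOR 0 = 1
t2 = 0 XOR 1 = 1
t3 = 1 AND 1 = 1
t4 = 1 XOR 0 = 1

1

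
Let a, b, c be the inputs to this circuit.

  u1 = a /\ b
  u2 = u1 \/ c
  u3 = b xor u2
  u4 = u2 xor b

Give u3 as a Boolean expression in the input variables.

b xor ((a /\ b) \/ c)

u1 = a /\ b
u2 = u1 \/ c = (a /\ b) \/ c
u3 = b xor u2 = b xor ((a /\ b) \/ c)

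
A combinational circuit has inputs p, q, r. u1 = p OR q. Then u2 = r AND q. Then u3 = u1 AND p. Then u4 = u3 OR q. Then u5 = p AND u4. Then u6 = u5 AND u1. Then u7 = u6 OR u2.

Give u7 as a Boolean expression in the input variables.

u1 = p OR q
u2 = r AND q
u3 = u1 AND p = (p OR q) AND p
u4 = u3 OR q = ((p OR q) AND p) OR q
u5 = p AND u4 = p AND (((p OR q) AND p) OR q)
u6 = u5 AND u1 = (p AND (((p OR q) AND p) OR q)) AND (p OR q)
u7 = u6 OR u2 = ((p AND (((p OR q) AND p) OR q)) AND (p OR q)) OR (r AND q)

((p AND (((p OR q) AND p) OR q)) AND (p OR q)) OR (r AND q)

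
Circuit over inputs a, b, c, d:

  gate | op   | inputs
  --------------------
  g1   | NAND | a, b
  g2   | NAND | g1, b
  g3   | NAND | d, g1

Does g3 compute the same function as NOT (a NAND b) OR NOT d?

g1 = a NAND b
g3 = d NAND g1 = d NAND (a NAND b)
At a=0, b=0, c=0, d=1: circuit gives 0, formula gives 0.
At a=0, b=0, c=0, d=0: circuit gives 1, formula gives 1.
Agrees on all 16 inputs.

Yes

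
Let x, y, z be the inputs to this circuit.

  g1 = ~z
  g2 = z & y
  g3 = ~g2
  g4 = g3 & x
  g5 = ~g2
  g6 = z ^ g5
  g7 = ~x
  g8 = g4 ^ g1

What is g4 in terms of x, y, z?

~(z & y) & x

g2 = z & y
g3 = ~g2 = ~(z & y)
g4 = g3 & x = ~(z & y) & x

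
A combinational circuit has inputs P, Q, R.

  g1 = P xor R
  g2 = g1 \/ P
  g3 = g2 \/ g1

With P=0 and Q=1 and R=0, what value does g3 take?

g1 = 0 xor 0 = 0
g2 = 0 \/ 0 = 0
g3 = 0 \/ 0 = 0

0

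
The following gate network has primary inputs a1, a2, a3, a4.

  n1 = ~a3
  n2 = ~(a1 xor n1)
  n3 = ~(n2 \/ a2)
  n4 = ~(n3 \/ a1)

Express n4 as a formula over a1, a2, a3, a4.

~((~((~(a1 xor ~a3)) \/ a2)) \/ a1)

n1 = ~a3
n2 = ~(a1 xor n1) = ~(a1 xor ~a3)
n3 = ~(n2 \/ a2) = ~((~(a1 xor ~a3)) \/ a2)
n4 = ~(n3 \/ a1) = ~((~((~(a1 xor ~a3)) \/ a2)) \/ a1)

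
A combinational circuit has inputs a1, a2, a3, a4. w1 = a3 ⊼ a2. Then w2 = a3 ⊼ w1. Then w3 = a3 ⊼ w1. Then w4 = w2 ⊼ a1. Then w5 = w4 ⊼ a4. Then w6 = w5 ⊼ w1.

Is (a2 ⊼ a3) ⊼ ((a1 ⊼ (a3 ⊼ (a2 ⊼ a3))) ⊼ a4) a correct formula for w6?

Yes

w1 = a3 ⊼ a2
w2 = a3 ⊼ w1 = a3 ⊼ (a3 ⊼ a2)
w4 = w2 ⊼ a1 = (a3 ⊼ (a3 ⊼ a2)) ⊼ a1
w5 = w4 ⊼ a4 = ((a3 ⊼ (a3 ⊼ a2)) ⊼ a1) ⊼ a4
w6 = w5 ⊼ w1 = (((a3 ⊼ (a3 ⊼ a2)) ⊼ a1) ⊼ a4) ⊼ (a3 ⊼ a2)
At a1=0, a2=0, a3=0, a4=0: circuit gives 0, formula gives 0.
At a1=0, a2=0, a3=0, a4=1: circuit gives 1, formula gives 1.
Agrees on all 16 inputs.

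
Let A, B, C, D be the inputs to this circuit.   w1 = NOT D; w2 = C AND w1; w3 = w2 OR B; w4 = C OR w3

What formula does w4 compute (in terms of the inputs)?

C OR ((C AND NOT D) OR B)

w1 = NOT D
w2 = C AND w1 = C AND NOT D
w3 = w2 OR B = (C AND NOT D) OR B
w4 = C OR w3 = C OR ((C AND NOT D) OR B)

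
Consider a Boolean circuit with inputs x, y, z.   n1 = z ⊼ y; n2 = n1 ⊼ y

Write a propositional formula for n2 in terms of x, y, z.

n1 = z ⊼ y
n2 = n1 ⊼ y = (z ⊼ y) ⊼ y

(z ⊼ y) ⊼ y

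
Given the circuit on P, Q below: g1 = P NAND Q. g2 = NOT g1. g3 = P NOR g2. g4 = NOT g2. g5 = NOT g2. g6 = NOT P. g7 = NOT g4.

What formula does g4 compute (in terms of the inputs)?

NOT NOT (P NAND Q)

g1 = P NAND Q
g2 = NOT g1 = NOT (P NAND Q)
g4 = NOT g2 = NOT NOT (P NAND Q)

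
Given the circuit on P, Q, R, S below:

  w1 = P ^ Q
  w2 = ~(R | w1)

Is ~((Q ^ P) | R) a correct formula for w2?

Yes

w1 = P ^ Q
w2 = ~(R | w1) = ~(R | (P ^ Q))
At P=0, Q=0, R=1, S=0: circuit gives 0, formula gives 0.
At P=0, Q=0, R=0, S=0: circuit gives 1, formula gives 1.
Agrees on all 16 inputs.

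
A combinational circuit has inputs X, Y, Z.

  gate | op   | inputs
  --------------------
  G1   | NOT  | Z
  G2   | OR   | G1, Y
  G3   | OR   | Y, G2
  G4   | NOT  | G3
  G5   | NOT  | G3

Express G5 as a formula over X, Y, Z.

G1 = NOT Z
G2 = G1 OR Y = NOT Z OR Y
G3 = Y OR G2 = Y OR (NOT Z OR Y)
G5 = NOT G3 = NOT (Y OR (NOT Z OR Y))

NOT (Y OR (NOT Z OR Y))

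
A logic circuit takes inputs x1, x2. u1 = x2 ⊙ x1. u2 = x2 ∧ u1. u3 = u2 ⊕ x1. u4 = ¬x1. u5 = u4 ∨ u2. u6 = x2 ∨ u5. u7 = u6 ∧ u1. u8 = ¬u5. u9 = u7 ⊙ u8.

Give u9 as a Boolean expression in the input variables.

u1 = x2 ⊙ x1
u2 = x2 ∧ u1 = x2 ∧ (x2 ⊙ x1)
u4 = ¬x1
u5 = u4 ∨ u2 = ¬x1 ∨ (x2 ∧ (x2 ⊙ x1))
u6 = x2 ∨ u5 = x2 ∨ (¬x1 ∨ (x2 ∧ (x2 ⊙ x1)))
u7 = u6 ∧ u1 = (x2 ∨ (¬x1 ∨ (x2 ∧ (x2 ⊙ x1)))) ∧ (x2 ⊙ x1)
u8 = ¬u5 = ¬(¬x1 ∨ (x2 ∧ (x2 ⊙ x1)))
u9 = u7 ⊙ u8 = ((x2 ∨ (¬x1 ∨ (x2 ∧ (x2 ⊙ x1)))) ∧ (x2 ⊙ x1)) ⊙ ¬(¬x1 ∨ (x2 ∧ (x2 ⊙ x1)))

((x2 ∨ (¬x1 ∨ (x2 ∧ (x2 ⊙ x1)))) ∧ (x2 ⊙ x1)) ⊙ ¬(¬x1 ∨ (x2 ∧ (x2 ⊙ x1)))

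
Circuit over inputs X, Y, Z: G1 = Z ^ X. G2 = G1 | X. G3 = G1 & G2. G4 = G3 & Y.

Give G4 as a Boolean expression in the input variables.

((Z ^ X) & ((Z ^ X) | X)) & Y

G1 = Z ^ X
G2 = G1 | X = (Z ^ X) | X
G3 = G1 & G2 = (Z ^ X) & ((Z ^ X) | X)
G4 = G3 & Y = ((Z ^ X) & ((Z ^ X) | X)) & Y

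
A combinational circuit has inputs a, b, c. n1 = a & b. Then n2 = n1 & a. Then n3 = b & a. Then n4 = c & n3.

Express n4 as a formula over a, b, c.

c & (b & a)

n3 = b & a
n4 = c & n3 = c & (b & a)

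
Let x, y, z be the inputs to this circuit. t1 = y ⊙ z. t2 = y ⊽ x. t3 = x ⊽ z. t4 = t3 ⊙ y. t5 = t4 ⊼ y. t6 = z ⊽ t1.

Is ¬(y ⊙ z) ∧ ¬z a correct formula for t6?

Yes

t1 = y ⊙ z
t6 = z ⊽ t1 = z ⊽ (y ⊙ z)
At x=0, y=0, z=0: circuit gives 0, formula gives 0.
At x=0, y=1, z=0: circuit gives 1, formula gives 1.
Agrees on all 8 inputs.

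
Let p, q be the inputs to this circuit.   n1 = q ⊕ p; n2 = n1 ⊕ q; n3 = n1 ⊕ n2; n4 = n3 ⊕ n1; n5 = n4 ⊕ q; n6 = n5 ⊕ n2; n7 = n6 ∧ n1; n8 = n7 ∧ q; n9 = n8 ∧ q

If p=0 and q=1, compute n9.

n1 = 1 ⊕ 0 = 1
n2 = 1 ⊕ 1 = 0
n3 = 1 ⊕ 0 = 1
n4 = 1 ⊕ 1 = 0
n5 = 0 ⊕ 1 = 1
n6 = 1 ⊕ 0 = 1
n7 = 1 ∧ 1 = 1
n8 = 1 ∧ 1 = 1
n9 = 1 ∧ 1 = 1

1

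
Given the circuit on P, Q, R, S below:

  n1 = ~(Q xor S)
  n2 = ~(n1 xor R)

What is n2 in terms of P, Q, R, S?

~((~(Q xor S)) xor R)

n1 = ~(Q xor S)
n2 = ~(n1 xor R) = ~((~(Q xor S)) xor R)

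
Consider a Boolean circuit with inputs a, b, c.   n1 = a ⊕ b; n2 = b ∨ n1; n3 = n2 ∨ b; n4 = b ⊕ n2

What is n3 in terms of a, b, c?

n1 = a ⊕ b
n2 = b ∨ n1 = b ∨ (a ⊕ b)
n3 = n2 ∨ b = (b ∨ (a ⊕ b)) ∨ b

(b ∨ (a ⊕ b)) ∨ b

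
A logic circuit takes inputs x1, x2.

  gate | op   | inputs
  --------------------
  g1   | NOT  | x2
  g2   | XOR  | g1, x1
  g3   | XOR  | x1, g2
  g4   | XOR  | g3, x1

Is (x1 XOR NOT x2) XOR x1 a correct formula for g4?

No

g1 = NOT x2
g2 = g1 XOR x1 = NOT x2 XOR x1
g3 = x1 XOR g2 = x1 XOR (NOT x2 XOR x1)
g4 = g3 XOR x1 = (x1 XOR (NOT x2 XOR x1)) XOR x1
At x1=1, x2=0: circuit gives 0, formula gives 1.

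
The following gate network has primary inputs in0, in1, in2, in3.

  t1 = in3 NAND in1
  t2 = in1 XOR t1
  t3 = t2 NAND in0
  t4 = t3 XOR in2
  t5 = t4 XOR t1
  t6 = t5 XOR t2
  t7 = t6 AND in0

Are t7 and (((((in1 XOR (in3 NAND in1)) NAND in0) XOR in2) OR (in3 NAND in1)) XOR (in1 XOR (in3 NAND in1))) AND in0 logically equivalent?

No

t1 = in3 NAND in1
t2 = in1 XOR t1 = in1 XOR (in3 NAND in1)
t3 = t2 NAND in0 = (in1 XOR (in3 NAND in1)) NAND in0
t4 = t3 XOR in2 = ((in1 XOR (in3 NAND in1)) NAND in0) XOR in2
t5 = t4 XOR t1 = (((in1 XOR (in3 NAND in1)) NAND in0) XOR in2) XOR (in3 NAND in1)
t6 = t5 XOR t2 = ((((in1 XOR (in3 NAND in1)) NAND in0) XOR in2) XOR (in3 NAND in1)) XOR (in1 XOR (in3 NAND in1))
t7 = t6 AND in0 = (((((in1 XOR (in3 NAND in1)) NAND in0) XOR in2) XOR (in3 NAND in1)) XOR (in1 XOR (in3 NAND in1))) AND in0
At in0=1, in1=0, in2=1, in3=0: circuit gives 1, formula gives 0.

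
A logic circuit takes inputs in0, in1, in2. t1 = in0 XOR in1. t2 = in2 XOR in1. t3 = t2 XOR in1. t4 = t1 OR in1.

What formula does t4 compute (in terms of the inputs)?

t1 = in0 XOR in1
t4 = t1 OR in1 = (in0 XOR in1) OR in1

(in0 XOR in1) OR in1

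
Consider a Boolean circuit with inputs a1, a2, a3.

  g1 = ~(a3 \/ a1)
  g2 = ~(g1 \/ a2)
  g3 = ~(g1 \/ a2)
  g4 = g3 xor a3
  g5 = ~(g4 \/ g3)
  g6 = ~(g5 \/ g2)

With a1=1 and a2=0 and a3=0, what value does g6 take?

g1 = ~(0 \/ 1) = 0
g2 = ~(0 \/ 0) = 1
g3 = ~(0 \/ 0) = 1
g4 = 1 xor 0 = 1
g5 = ~(1 \/ 1) = 0
g6 = ~(0 \/ 1) = 0

0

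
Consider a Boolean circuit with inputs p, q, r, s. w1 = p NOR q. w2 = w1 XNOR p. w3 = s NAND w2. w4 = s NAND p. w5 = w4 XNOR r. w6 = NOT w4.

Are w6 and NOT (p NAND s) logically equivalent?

Yes

w4 = s NAND p
w6 = NOT w4 = NOT (s NAND p)
At p=0, q=0, r=0, s=0: circuit gives 0, formula gives 0.
At p=1, q=0, r=0, s=1: circuit gives 1, formula gives 1.
Agrees on all 16 inputs.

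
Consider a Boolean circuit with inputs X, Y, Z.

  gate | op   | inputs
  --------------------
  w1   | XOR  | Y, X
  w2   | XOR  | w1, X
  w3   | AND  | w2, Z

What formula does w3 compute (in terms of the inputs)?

((Y XOR X) XOR X) AND Z

w1 = Y XOR X
w2 = w1 XOR X = (Y XOR X) XOR X
w3 = w2 AND Z = ((Y XOR X) XOR X) AND Z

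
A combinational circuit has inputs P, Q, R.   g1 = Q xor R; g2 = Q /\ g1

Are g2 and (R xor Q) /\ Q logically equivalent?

g1 = Q xor R
g2 = Q /\ g1 = Q /\ (Q xor R)
At P=0, Q=0, R=0: circuit gives 0, formula gives 0.
At P=0, Q=1, R=0: circuit gives 1, formula gives 1.
Agrees on all 8 inputs.

Yes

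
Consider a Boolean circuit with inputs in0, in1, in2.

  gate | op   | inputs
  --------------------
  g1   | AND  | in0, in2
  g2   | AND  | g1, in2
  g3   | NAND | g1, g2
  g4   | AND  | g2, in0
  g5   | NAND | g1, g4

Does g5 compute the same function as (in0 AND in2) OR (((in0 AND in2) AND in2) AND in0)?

No

g1 = in0 AND in2
g2 = g1 AND in2 = (in0 AND in2) AND in2
g4 = g2 AND in0 = ((in0 AND in2) AND in2) AND in0
g5 = g1 NAND g4 = (in0 AND in2) NAND (((in0 AND in2) AND in2) AND in0)
At in0=0, in1=0, in2=0: circuit gives 1, formula gives 0.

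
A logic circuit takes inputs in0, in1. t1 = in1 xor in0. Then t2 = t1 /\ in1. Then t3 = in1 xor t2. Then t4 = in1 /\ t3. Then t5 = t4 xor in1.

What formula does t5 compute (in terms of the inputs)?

(in1 /\ (in1 xor ((in1 xor in0) /\ in1))) xor in1

t1 = in1 xor in0
t2 = t1 /\ in1 = (in1 xor in0) /\ in1
t3 = in1 xor t2 = in1 xor ((in1 xor in0) /\ in1)
t4 = in1 /\ t3 = in1 /\ (in1 xor ((in1 xor in0) /\ in1))
t5 = t4 xor in1 = (in1 /\ (in1 xor ((in1 xor in0) /\ in1))) xor in1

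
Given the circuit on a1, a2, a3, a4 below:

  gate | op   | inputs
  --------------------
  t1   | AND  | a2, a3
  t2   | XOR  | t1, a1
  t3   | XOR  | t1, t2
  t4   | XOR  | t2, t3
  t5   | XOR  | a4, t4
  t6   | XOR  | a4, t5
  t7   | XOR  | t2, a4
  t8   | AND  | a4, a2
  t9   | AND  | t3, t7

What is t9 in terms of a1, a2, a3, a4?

t1 = a2 AND a3
t2 = t1 XOR a1 = (a2 AND a3) XOR a1
t3 = t1 XOR t2 = (a2 AND a3) XOR ((a2 AND a3) XOR a1)
t7 = t2 XOR a4 = ((a2 AND a3) XOR a1) XOR a4
t9 = t3 AND t7 = ((a2 AND a3) XOR ((a2 AND a3) XOR a1)) AND (((a2 AND a3) XOR a1) XOR a4)

((a2 AND a3) XOR ((a2 AND a3) XOR a1)) AND (((a2 AND a3) XOR a1) XOR a4)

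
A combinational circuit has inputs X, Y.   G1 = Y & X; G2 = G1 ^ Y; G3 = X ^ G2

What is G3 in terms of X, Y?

X ^ ((Y & X) ^ Y)

G1 = Y & X
G2 = G1 ^ Y = (Y & X) ^ Y
G3 = X ^ G2 = X ^ ((Y & X) ^ Y)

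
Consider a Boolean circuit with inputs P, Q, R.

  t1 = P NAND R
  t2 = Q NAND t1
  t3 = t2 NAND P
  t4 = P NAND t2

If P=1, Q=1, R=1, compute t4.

0

t1 = 1 NAND 1 = 0
t2 = 1 NAND 0 = 1
t4 = 1 NAND 1 = 0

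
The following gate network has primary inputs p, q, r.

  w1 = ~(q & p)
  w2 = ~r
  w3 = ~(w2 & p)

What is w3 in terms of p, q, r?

~(~r & p)

w2 = ~r
w3 = ~(w2 & p) = ~(~r & p)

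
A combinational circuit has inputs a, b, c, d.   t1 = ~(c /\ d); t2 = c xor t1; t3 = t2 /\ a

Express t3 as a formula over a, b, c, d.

t1 = ~(c /\ d)
t2 = c xor t1 = c xor (~(c /\ d))
t3 = t2 /\ a = (c xor (~(c /\ d))) /\ a

(c xor (~(c /\ d))) /\ a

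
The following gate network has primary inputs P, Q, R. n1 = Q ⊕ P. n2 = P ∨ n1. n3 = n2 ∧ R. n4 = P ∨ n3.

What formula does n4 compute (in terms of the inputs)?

n1 = Q ⊕ P
n2 = P ∨ n1 = P ∨ (Q ⊕ P)
n3 = n2 ∧ R = (P ∨ (Q ⊕ P)) ∧ R
n4 = P ∨ n3 = P ∨ ((P ∨ (Q ⊕ P)) ∧ R)

P ∨ ((P ∨ (Q ⊕ P)) ∧ R)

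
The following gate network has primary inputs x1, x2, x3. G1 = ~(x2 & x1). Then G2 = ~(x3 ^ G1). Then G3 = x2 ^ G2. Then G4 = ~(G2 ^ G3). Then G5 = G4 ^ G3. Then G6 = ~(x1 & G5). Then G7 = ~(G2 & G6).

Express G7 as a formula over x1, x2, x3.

G1 = ~(x2 & x1)
G2 = ~(x3 ^ G1) = ~(x3 ^ (~(x2 & x1)))
G3 = x2 ^ G2 = x2 ^ (~(x3 ^ (~(x2 & x1))))
G4 = ~(G2 ^ G3) = ~((~(x3 ^ (~(x2 & x1)))) ^ (x2 ^ (~(x3 ^ (~(x2 & x1))))))
G5 = G4 ^ G3 = (~((~(x3 ^ (~(x2 & x1)))) ^ (x2 ^ (~(x3 ^ (~(x2 & x1))))))) ^ (x2 ^ (~(x3 ^ (~(x2 & x1)))))
G6 = ~(x1 & G5) = ~(x1 & ((~((~(x3 ^ (~(x2 & x1)))) ^ (x2 ^ (~(x3 ^ (~(x2 & x1))))))) ^ (x2 ^ (~(x3 ^ (~(x2 & x1)))))))
G7 = ~(G2 & G6) = ~((~(x3 ^ (~(x2 & x1)))) & (~(x1 & ((~((~(x3 ^ (~(x2 & x1)))) ^ (x2 ^ (~(x3 ^ (~(x2 & x1))))))) ^ (x2 ^ (~(x3 ^ (~(x2 & x1)))))))))

~((~(x3 ^ (~(x2 & x1)))) & (~(x1 & ((~((~(x3 ^ (~(x2 & x1)))) ^ (x2 ^ (~(x3 ^ (~(x2 & x1))))))) ^ (x2 ^ (~(x3 ^ (~(x2 & x1)))))))))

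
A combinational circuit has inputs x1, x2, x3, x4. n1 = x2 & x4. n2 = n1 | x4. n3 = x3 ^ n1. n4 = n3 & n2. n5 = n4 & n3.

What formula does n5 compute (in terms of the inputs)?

((x3 ^ (x2 & x4)) & ((x2 & x4) | x4)) & (x3 ^ (x2 & x4))

n1 = x2 & x4
n2 = n1 | x4 = (x2 & x4) | x4
n3 = x3 ^ n1 = x3 ^ (x2 & x4)
n4 = n3 & n2 = (x3 ^ (x2 & x4)) & ((x2 & x4) | x4)
n5 = n4 & n3 = ((x3 ^ (x2 & x4)) & ((x2 & x4) | x4)) & (x3 ^ (x2 & x4))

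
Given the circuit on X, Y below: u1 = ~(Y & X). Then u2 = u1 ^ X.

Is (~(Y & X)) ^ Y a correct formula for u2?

u1 = ~(Y & X)
u2 = u1 ^ X = (~(Y & X)) ^ X
At X=0, Y=1: circuit gives 1, formula gives 0.

No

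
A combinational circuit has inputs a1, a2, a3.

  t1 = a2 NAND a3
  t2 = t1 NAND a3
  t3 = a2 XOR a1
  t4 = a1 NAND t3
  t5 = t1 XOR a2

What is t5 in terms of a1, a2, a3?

(a2 NAND a3) XOR a2

t1 = a2 NAND a3
t5 = t1 XOR a2 = (a2 NAND a3) XOR a2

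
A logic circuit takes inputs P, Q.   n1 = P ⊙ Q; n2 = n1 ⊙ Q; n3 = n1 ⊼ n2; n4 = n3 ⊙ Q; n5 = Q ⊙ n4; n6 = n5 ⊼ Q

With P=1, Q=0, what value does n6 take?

1

n1 = 1 ⊙ 0 = 0
n2 = 0 ⊙ 0 = 1
n3 = 0 ⊼ 1 = 1
n4 = 1 ⊙ 0 = 0
n5 = 0 ⊙ 0 = 1
n6 = 1 ⊼ 0 = 1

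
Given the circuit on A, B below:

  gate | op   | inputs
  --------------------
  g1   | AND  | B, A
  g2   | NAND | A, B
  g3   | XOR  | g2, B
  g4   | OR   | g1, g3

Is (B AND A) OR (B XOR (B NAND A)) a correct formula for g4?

Yes

g1 = B AND A
g2 = A NAND B
g3 = g2 XOR B = (A NAND B) XOR B
g4 = g1 OR g3 = (B AND A) OR ((A NAND B) XOR B)
At A=0, B=1: circuit gives 0, formula gives 0.
At A=0, B=0: circuit gives 1, formula gives 1.
Agrees on all 4 inputs.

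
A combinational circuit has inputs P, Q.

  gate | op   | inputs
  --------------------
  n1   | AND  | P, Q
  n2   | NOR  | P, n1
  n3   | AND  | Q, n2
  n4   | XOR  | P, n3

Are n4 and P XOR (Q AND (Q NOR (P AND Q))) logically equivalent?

n1 = P AND Q
n2 = P NOR n1 = P NOR (P AND Q)
n3 = Q AND n2 = Q AND (P NOR (P AND Q))
n4 = P XOR n3 = P XOR (Q AND (P NOR (P AND Q)))
At P=0, Q=1: circuit gives 1, formula gives 0.

No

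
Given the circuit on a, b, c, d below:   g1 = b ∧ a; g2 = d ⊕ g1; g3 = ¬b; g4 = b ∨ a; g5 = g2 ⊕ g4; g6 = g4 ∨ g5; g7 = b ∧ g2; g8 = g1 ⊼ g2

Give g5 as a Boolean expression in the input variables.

(d ⊕ (b ∧ a)) ⊕ (b ∨ a)

g1 = b ∧ a
g2 = d ⊕ g1 = d ⊕ (b ∧ a)
g4 = b ∨ a
g5 = g2 ⊕ g4 = (d ⊕ (b ∧ a)) ⊕ (b ∨ a)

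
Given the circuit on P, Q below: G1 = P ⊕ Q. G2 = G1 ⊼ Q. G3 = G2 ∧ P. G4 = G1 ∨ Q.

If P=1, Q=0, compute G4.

G1 = 1 ⊕ 0 = 1
G4 = 1 ∨ 0 = 1

1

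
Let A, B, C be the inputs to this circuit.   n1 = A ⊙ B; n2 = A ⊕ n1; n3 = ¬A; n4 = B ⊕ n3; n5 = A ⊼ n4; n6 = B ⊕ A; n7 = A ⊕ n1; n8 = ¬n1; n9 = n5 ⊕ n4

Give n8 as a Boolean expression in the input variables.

¬(A ⊙ B)

n1 = A ⊙ B
n8 = ¬n1 = ¬(A ⊙ B)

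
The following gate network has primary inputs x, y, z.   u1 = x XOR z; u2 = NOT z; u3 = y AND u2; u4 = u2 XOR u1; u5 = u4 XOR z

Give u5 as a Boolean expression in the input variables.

u1 = x XOR z
u2 = NOT z
u4 = u2 XOR u1 = NOT z XOR (x XOR z)
u5 = u4 XOR z = (NOT z XOR (x XOR z)) XOR z

(NOT z XOR (x XOR z)) XOR z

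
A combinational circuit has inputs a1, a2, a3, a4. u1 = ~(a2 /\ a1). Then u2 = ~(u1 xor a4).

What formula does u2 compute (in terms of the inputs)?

~((~(a2 /\ a1)) xor a4)

u1 = ~(a2 /\ a1)
u2 = ~(u1 xor a4) = ~((~(a2 /\ a1)) xor a4)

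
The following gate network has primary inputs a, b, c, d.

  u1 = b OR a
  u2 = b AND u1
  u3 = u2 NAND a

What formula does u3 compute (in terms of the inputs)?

(b AND (b OR a)) NAND a

u1 = b OR a
u2 = b AND u1 = b AND (b OR a)
u3 = u2 NAND a = (b AND (b OR a)) NAND a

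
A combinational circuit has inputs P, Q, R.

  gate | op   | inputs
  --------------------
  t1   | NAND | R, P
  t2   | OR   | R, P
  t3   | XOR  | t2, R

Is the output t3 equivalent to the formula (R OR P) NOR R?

No

t2 = R OR P
t3 = t2 XOR R = (R OR P) XOR R
At P=0, Q=0, R=0: circuit gives 0, formula gives 1.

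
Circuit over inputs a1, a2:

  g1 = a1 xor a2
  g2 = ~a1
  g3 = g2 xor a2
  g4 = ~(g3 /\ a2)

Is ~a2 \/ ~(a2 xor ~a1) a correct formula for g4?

Yes

g2 = ~a1
g3 = g2 xor a2 = ~a1 xor a2
g4 = ~(g3 /\ a2) = ~((~a1 xor a2) /\ a2)
At a1=1, a2=1: circuit gives 0, formula gives 0.
At a1=0, a2=0: circuit gives 1, formula gives 1.
Agrees on all 4 inputs.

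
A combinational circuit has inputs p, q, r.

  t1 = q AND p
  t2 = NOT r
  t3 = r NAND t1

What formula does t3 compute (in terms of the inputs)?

r NAND (q AND p)

t1 = q AND p
t3 = r NAND t1 = r NAND (q AND p)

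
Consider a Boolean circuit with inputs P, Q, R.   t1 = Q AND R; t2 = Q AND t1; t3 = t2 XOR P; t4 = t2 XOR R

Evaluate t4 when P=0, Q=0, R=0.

0

t1 = 0 AND 0 = 0
t2 = 0 AND 0 = 0
t4 = 0 XOR 0 = 0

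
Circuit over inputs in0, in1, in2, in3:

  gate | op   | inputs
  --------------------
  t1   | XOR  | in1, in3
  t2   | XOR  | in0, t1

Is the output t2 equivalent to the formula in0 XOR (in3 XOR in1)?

t1 = in1 XOR in3
t2 = in0 XOR t1 = in0 XOR (in1 XOR in3)
At in0=0, in1=0, in2=0, in3=0: circuit gives 0, formula gives 0.
At in0=0, in1=0, in2=0, in3=1: circuit gives 1, formula gives 1.
Agrees on all 16 inputs.

Yes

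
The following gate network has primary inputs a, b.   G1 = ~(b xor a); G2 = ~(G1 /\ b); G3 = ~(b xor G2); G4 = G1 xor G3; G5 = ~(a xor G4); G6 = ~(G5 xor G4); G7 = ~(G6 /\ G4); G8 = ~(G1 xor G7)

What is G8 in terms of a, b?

~((~(b xor a)) xor (~((~((~(a xor ((~(b xor a)) xor (~(b xor (~((~(b xor a)) /\ b))))))) xor ((~(b xor a)) xor (~(b xor (~((~(b xor a)) /\ b))))))) /\ ((~(b xor a)) xor (~(b xor (~((~(b xor a)) /\ b))))))))

G1 = ~(b xor a)
G2 = ~(G1 /\ b) = ~((~(b xor a)) /\ b)
G3 = ~(b xor G2) = ~(b xor (~((~(b xor a)) /\ b)))
G4 = G1 xor G3 = (~(b xor a)) xor (~(b xor (~((~(b xor a)) /\ b))))
G5 = ~(a xor G4) = ~(a xor ((~(b xor a)) xor (~(b xor (~((~(b xor a)) /\ b))))))
G6 = ~(G5 xor G4) = ~((~(a xor ((~(b xor a)) xor (~(b xor (~((~(b xor a)) /\ b))))))) xor ((~(b xor a)) xor (~(b xor (~((~(b xor a)) /\ b))))))
G7 = ~(G6 /\ G4) = ~((~((~(a xor ((~(b xor a)) xor (~(b xor (~((~(b xor a)) /\ b))))))) xor ((~(b xor a)) xor (~(b xor (~((~(b xor a)) /\ b))))))) /\ ((~(b xor a)) xor (~(b xor (~((~(b xor a)) /\ b))))))
G8 = ~(G1 xor G7) = ~((~(b xor a)) xor (~((~((~(a xor ((~(b xor a)) xor (~(b xor (~((~(b xor a)) /\ b))))))) xor ((~(b xor a)) xor (~(b xor (~((~(b xor a)) /\ b))))))) /\ ((~(b xor a)) xor (~(b xor (~((~(b xor a)) /\ b))))))))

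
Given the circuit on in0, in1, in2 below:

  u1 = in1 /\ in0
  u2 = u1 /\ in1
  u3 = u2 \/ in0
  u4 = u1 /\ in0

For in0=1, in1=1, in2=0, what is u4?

u1 = 1 /\ 1 = 1
u4 = 1 /\ 1 = 1

1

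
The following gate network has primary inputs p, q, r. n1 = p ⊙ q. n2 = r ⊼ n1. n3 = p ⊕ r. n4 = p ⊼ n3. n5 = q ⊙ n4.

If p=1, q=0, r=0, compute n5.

n3 = 1 ⊕ 0 = 1
n4 = 1 ⊼ 1 = 0
n5 = 0 ⊙ 0 = 1

1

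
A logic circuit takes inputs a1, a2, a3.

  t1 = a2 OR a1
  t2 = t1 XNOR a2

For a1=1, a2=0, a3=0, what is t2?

0

t1 = 0 OR 1 = 1
t2 = 1 XNOR 0 = 0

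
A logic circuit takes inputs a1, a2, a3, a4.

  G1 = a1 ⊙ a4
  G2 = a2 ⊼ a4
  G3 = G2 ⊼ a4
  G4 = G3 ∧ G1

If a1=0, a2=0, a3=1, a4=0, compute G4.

1

G1 = 0 ⊙ 0 = 1
G2 = 0 ⊼ 0 = 1
G3 = 1 ⊼ 0 = 1
G4 = 1 ∧ 1 = 1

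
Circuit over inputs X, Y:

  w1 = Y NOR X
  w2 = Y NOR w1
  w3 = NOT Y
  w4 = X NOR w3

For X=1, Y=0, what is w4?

w3 = NOT 0 = 1
w4 = 1 NOR 1 = 0

0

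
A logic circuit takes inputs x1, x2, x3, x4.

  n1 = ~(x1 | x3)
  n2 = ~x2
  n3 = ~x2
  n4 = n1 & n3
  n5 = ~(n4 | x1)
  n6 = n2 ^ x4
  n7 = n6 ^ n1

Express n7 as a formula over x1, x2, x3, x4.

n1 = ~(x1 | x3)
n2 = ~x2
n6 = n2 ^ x4 = ~x2 ^ x4
n7 = n6 ^ n1 = (~x2 ^ x4) ^ (~(x1 | x3))

(~x2 ^ x4) ^ (~(x1 | x3))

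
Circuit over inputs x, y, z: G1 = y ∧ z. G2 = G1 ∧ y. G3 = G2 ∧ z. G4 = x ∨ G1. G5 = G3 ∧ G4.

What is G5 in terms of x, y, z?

(((y ∧ z) ∧ y) ∧ z) ∧ (x ∨ (y ∧ z))

G1 = y ∧ z
G2 = G1 ∧ y = (y ∧ z) ∧ y
G3 = G2 ∧ z = ((y ∧ z) ∧ y) ∧ z
G4 = x ∨ G1 = x ∨ (y ∧ z)
G5 = G3 ∧ G4 = (((y ∧ z) ∧ y) ∧ z) ∧ (x ∨ (y ∧ z))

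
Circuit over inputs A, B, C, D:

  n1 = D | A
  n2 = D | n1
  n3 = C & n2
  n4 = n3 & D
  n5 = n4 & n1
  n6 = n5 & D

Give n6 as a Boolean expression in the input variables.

(((C & (D | (D | A))) & D) & (D | A)) & D

n1 = D | A
n2 = D | n1 = D | (D | A)
n3 = C & n2 = C & (D | (D | A))
n4 = n3 & D = (C & (D | (D | A))) & D
n5 = n4 & n1 = ((C & (D | (D | A))) & D) & (D | A)
n6 = n5 & D = (((C & (D | (D | A))) & D) & (D | A)) & D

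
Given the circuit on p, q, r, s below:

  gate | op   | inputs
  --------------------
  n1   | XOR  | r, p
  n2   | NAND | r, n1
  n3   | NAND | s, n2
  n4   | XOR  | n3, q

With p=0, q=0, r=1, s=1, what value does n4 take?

n1 = 1 XOR 0 = 1
n2 = 1 NAND 1 = 0
n3 = 1 NAND 0 = 1
n4 = 1 XOR 0 = 1

1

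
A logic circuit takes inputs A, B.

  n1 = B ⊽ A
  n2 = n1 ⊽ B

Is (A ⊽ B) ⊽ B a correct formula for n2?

Yes

n1 = B ⊽ A
n2 = n1 ⊽ B = (B ⊽ A) ⊽ B
At A=0, B=0: circuit gives 0, formula gives 0.
At A=1, B=0: circuit gives 1, formula gives 1.
Agrees on all 4 inputs.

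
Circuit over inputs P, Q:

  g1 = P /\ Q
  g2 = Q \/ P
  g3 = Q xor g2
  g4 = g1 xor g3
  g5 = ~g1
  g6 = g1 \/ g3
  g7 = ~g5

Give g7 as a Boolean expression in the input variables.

g1 = P /\ Q
g5 = ~g1 = ~(P /\ Q)
g7 = ~g5 = ~~(P /\ Q)

~~(P /\ Q)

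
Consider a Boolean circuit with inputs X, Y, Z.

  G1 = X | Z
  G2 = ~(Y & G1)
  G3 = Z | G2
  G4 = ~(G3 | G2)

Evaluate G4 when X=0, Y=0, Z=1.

0

G1 = 0 | 1 = 1
G2 = ~(0 & 1) = 1
G3 = 1 | 1 = 1
G4 = ~(1 | 1) = 0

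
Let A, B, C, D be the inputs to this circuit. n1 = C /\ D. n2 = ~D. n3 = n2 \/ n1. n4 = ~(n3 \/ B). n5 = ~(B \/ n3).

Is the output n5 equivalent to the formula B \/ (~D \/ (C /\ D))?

n1 = C /\ D
n2 = ~D
n3 = n2 \/ n1 = ~D \/ (C /\ D)
n5 = ~(B \/ n3) = ~(B \/ (~D \/ (C /\ D)))
At A=0, B=0, C=0, D=0: circuit gives 0, formula gives 1.

No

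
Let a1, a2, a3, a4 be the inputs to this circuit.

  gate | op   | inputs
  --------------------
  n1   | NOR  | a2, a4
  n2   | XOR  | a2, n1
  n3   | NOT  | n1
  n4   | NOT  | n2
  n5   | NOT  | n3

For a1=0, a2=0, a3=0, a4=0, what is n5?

1

n1 = 0 NOR 0 = 1
n3 = NOT 1 = 0
n5 = NOT 0 = 1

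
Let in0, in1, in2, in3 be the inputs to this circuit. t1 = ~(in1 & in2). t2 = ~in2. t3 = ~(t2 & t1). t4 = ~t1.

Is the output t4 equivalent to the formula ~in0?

No

t1 = ~(in1 & in2)
t4 = ~t1 = ~(~(in1 & in2))
At in0=0, in1=0, in2=0, in3=0: circuit gives 0, formula gives 1.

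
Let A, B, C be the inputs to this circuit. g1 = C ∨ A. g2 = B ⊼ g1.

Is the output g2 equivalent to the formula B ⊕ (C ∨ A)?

No

g1 = C ∨ A
g2 = B ⊼ g1 = B ⊼ (C ∨ A)
At A=0, B=0, C=0: circuit gives 1, formula gives 0.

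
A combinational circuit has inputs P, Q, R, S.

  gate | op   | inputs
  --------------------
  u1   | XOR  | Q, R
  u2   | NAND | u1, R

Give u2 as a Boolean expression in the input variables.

(Q XOR R) NAND R

u1 = Q XOR R
u2 = u1 NAND R = (Q XOR R) NAND R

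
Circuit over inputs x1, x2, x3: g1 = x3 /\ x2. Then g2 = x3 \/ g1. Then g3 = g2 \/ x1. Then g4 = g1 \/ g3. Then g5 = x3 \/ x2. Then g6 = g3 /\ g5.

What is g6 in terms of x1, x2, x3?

((x3 \/ (x3 /\ x2)) \/ x1) /\ (x3 \/ x2)

g1 = x3 /\ x2
g2 = x3 \/ g1 = x3 \/ (x3 /\ x2)
g3 = g2 \/ x1 = (x3 \/ (x3 /\ x2)) \/ x1
g5 = x3 \/ x2
g6 = g3 /\ g5 = ((x3 \/ (x3 /\ x2)) \/ x1) /\ (x3 \/ x2)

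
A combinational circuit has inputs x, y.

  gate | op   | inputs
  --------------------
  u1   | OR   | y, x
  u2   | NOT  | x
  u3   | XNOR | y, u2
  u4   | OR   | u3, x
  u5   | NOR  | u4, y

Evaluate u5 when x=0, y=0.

1

u2 = NOT 0 = 1
u3 = 0 XNOR 1 = 0
u4 = 0 OR 0 = 0
u5 = 0 NOR 0 = 1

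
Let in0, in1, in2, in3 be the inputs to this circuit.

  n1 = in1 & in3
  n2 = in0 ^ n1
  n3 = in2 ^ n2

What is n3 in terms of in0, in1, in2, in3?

in2 ^ (in0 ^ (in1 & in3))

n1 = in1 & in3
n2 = in0 ^ n1 = in0 ^ (in1 & in3)
n3 = in2 ^ n2 = in2 ^ (in0 ^ (in1 & in3))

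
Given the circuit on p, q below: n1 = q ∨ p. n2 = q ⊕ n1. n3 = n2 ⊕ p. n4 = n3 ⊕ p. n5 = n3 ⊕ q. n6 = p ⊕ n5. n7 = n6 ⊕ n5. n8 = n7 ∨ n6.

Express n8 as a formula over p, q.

((p ⊕ (((q ⊕ (q ∨ p)) ⊕ p) ⊕ q)) ⊕ (((q ⊕ (q ∨ p)) ⊕ p) ⊕ q)) ∨ (p ⊕ (((q ⊕ (q ∨ p)) ⊕ p) ⊕ q))

n1 = q ∨ p
n2 = q ⊕ n1 = q ⊕ (q ∨ p)
n3 = n2 ⊕ p = (q ⊕ (q ∨ p)) ⊕ p
n5 = n3 ⊕ q = ((q ⊕ (q ∨ p)) ⊕ p) ⊕ q
n6 = p ⊕ n5 = p ⊕ (((q ⊕ (q ∨ p)) ⊕ p) ⊕ q)
n7 = n6 ⊕ n5 = (p ⊕ (((q ⊕ (q ∨ p)) ⊕ p) ⊕ q)) ⊕ (((q ⊕ (q ∨ p)) ⊕ p) ⊕ q)
n8 = n7 ∨ n6 = ((p ⊕ (((q ⊕ (q ∨ p)) ⊕ p) ⊕ q)) ⊕ (((q ⊕ (q ∨ p)) ⊕ p) ⊕ q)) ∨ (p ⊕ (((q ⊕ (q ∨ p)) ⊕ p) ⊕ q))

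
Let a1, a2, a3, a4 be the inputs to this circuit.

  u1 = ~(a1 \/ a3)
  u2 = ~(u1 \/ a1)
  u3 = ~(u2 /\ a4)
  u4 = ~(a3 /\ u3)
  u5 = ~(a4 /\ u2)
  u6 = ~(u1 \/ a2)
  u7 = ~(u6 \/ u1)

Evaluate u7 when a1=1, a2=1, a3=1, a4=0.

u1 = ~(1 \/ 1) = 0
u6 = ~(0 \/ 1) = 0
u7 = ~(0 \/ 0) = 1

1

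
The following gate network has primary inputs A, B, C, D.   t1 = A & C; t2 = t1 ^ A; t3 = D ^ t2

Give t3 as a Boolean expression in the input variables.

t1 = A & C
t2 = t1 ^ A = (A & C) ^ A
t3 = D ^ t2 = D ^ ((A & C) ^ A)

D ^ ((A & C) ^ A)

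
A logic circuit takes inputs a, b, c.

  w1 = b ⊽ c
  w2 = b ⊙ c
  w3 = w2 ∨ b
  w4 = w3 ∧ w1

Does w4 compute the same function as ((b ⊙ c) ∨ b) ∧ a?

No

w1 = b ⊽ c
w2 = b ⊙ c
w3 = w2 ∨ b = (b ⊙ c) ∨ b
w4 = w3 ∧ w1 = ((b ⊙ c) ∨ b) ∧ (b ⊽ c)
At a=0, b=0, c=0: circuit gives 1, formula gives 0.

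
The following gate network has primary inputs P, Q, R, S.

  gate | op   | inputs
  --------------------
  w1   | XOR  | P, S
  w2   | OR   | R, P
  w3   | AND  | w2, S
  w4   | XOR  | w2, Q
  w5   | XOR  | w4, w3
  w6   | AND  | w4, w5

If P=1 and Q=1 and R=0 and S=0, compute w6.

w2 = 0 OR 1 = 1
w3 = 1 AND 0 = 0
w4 = 1 XOR 1 = 0
w5 = 0 XOR 0 = 0
w6 = 0 AND 0 = 0

0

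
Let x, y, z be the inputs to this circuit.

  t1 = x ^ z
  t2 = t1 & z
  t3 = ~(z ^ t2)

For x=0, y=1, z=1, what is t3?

1

t1 = 0 ^ 1 = 1
t2 = 1 & 1 = 1
t3 = ~(1 ^ 1) = 1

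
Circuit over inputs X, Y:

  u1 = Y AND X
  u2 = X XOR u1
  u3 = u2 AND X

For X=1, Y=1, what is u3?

u1 = 1 AND 1 = 1
u2 = 1 XOR 1 = 0
u3 = 0 AND 1 = 0

0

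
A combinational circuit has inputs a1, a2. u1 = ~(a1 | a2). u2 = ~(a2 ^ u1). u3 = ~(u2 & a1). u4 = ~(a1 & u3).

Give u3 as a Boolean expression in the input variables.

u1 = ~(a1 | a2)
u2 = ~(a2 ^ u1) = ~(a2 ^ (~(a1 | a2)))
u3 = ~(u2 & a1) = ~((~(a2 ^ (~(a1 | a2)))) & a1)

~((~(a2 ^ (~(a1 | a2)))) & a1)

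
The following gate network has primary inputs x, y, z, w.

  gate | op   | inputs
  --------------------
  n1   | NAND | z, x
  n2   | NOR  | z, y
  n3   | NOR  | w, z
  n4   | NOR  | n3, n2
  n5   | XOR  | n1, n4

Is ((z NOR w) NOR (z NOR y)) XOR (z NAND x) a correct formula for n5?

Yes

n1 = z NAND x
n2 = z NOR y
n3 = w NOR z
n4 = n3 NOR n2 = (w NOR z) NOR (z NOR y)
n5 = n1 XOR n4 = (z NAND x) XOR ((w NOR z) NOR (z NOR y))
At x=0, y=0, z=1, w=0: circuit gives 0, formula gives 0.
At x=0, y=0, z=0, w=0: circuit gives 1, formula gives 1.
Agrees on all 16 inputs.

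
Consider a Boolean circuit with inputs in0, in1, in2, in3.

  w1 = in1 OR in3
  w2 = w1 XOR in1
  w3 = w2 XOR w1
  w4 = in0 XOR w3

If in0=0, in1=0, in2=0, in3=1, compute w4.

0

w1 = 0 OR 1 = 1
w2 = 1 XOR 0 = 1
w3 = 1 XOR 1 = 0
w4 = 0 XOR 0 = 0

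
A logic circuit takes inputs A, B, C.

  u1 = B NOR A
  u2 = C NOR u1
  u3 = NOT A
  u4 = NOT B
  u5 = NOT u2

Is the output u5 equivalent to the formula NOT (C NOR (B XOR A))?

No

u1 = B NOR A
u2 = C NOR u1 = C NOR (B NOR A)
u5 = NOT u2 = NOT (C NOR (B NOR A))
At A=0, B=0, C=0: circuit gives 1, formula gives 0.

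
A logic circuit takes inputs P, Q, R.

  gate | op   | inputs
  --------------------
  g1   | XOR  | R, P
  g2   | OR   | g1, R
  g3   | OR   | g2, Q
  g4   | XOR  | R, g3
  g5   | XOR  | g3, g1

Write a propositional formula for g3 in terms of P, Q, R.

((R XOR P) OR R) OR Q

g1 = R XOR P
g2 = g1 OR R = (R XOR P) OR R
g3 = g2 OR Q = ((R XOR P) OR R) OR Q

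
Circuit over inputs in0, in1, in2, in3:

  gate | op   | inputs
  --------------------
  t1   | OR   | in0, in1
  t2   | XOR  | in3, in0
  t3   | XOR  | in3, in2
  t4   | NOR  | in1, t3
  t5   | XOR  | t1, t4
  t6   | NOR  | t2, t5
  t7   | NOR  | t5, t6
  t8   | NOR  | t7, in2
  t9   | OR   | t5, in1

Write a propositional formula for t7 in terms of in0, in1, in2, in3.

t1 = in0 OR in1
t2 = in3 XOR in0
t3 = in3 XOR in2
t4 = in1 NOR t3 = in1 NOR (in3 XOR in2)
t5 = t1 XOR t4 = (in0 OR in1) XOR (in1 NOR (in3 XOR in2))
t6 = t2 NOR t5 = (in3 XOR in0) NOR ((in0 OR in1) XOR (in1 NOR (in3 XOR in2)))
t7 = t5 NOR t6 = ((in0 OR in1) XOR (in1 NOR (in3 XOR in2))) NOR ((in3 XOR in0) NOR ((in0 OR in1) XOR (in1 NOR (in3 XOR in2))))

((in0 OR in1) XOR (in1 NOR (in3 XOR in2))) NOR ((in3 XOR in0) NOR ((in0 OR in1) XOR (in1 NOR (in3 XOR in2))))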